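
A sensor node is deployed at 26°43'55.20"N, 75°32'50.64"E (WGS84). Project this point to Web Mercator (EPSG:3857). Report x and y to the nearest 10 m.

x 8409900 m, y 3090030 m

Web Mercator is spherical with R = a = 6378137 m.
x = R·λ = 6378137 × 1.318550871 = 8409898.099 m.
y = R·ln tan(π/4 + φ/2) = 6378137 × 0.484471940 = 3090028.406 m.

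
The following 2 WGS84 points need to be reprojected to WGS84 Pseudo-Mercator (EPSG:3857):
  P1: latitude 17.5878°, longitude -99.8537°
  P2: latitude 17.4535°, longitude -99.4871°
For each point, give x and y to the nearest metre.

P1: x -11115663 m, y 1989357 m; P2: x -11074853 m, y 1973680 m

Web Mercator: x = R·λ, y = R·ln tan(π/4+φ/2), R = 6378137 m.
P1 (17.5878°, -99.8537°) → (-11115663.038, 1989357.148) m.
P2 (17.4535°, -99.4871°) → (-11074853.312, 1973679.633) m.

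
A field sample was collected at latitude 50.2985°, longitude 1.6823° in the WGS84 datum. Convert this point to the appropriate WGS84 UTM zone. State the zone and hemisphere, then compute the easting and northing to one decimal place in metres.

Longitude 1.6823° lies in the 6° band [0°, 6°), giving zone 31; latitude is north of the equator, so 31N.
Zone 31 central meridian λ₀ = 6×31 − 183 = 3°; Δλ = -1.3177°.
Transverse Mercator on WGS84 with k₀ = 0.9996 gives E = 406151.803 m, N = 5572650.517 m.

Zone 31N: E 406151.8 m, N 5572650.5 m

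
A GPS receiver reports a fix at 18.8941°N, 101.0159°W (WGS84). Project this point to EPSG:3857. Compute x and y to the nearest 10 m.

x -11245040 m, y 2142470 m

Web Mercator is spherical with R = a = 6378137 m.
x = R·λ = 6378137 × -1.763060052 = -11245038.550 m.
y = R·ln tan(π/4 + φ/2) = 6378137 × 0.335908725 = 2142471.865 m.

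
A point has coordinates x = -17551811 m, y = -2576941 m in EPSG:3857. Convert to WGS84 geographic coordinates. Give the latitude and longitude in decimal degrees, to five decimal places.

lat -22.54380°, lon -157.67060°

R = 6378137 m. λ = x/R = -157.67060085°.
φ = 2·arctan(exp(y/R)) − 90° = 2·arctan(0.66763) − 90° = -22.54379664°.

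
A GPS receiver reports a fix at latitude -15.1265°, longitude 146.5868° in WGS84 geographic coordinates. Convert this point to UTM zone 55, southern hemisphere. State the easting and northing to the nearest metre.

Zone 55 central meridian λ₀ = 6×55 − 183 = 147°; Δλ = -0.4132°.
Transverse Mercator on WGS84 with k₀ = 0.9996 gives E = 455603.802 m, N = 8327640.692 m.

E 455604 m, N 8327641 m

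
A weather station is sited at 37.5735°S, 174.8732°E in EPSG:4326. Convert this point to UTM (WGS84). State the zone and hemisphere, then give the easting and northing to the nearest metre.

Longitude 174.8732° lies in the 6° band [174°, 180°), giving zone 60; latitude is south of the equator, so 60S.
Zone 60 central meridian λ₀ = 6×60 − 183 = 177°; Δλ = -2.1268°.
Transverse Mercator on WGS84 with k₀ = 0.9996 gives E = 312185.244 m, N = 5839378.195 m.

Zone 60S: E 312185 m, N 5839378 m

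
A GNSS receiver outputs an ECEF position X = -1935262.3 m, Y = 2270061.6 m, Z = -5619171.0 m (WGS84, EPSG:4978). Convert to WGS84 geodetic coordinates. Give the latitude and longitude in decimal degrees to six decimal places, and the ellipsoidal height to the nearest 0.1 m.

λ = atan2(Y, X) = 130.44810039°; p = √(X²+Y²) = 2983021.9 m.
Bowring's method on WGS84 (a = 6378137 m, b = 6356752.314 m) gives φ = -62.19680025°, h = 443.395 m.

lat -62.196800°, lon 130.448100°, h 443.4 m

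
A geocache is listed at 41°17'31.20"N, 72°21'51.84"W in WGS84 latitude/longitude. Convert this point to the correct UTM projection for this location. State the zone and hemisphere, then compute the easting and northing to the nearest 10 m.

Longitude -72.3644° lies in the 6° band [-78°, -72°), giving zone 18; latitude is north of the equator, so 18N.
Zone 18 central meridian λ₀ = 6×18 − 183 = -75°; Δλ = +2.6356°.
Transverse Mercator on WGS84 with k₀ = 0.9996 gives E = 720687.063 m, N = 4574523.421 m.

Zone 18N: E 720690 m, N 4574520 m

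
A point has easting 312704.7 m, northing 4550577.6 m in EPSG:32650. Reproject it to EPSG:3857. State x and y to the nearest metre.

x 12776160 m, y 5024872 m

Unproject from UTM 50N (λ₀ = 117°) → φ = 41.08490018°, λ = 114.77019986°.
Web Mercator (R = 6378137 m): x = 12776160.207 m, y = 5024872.498 m.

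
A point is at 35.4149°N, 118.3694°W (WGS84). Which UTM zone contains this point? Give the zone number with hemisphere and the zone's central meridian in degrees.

Zone 11N, central meridian -117°

UTM zone = ⌊(λ + 180)/6⌋ + 1; -118.3694° ∈ [-120°, -114°) → zone 11.
Hemisphere: N (φ ≥ 0).
Central meridian λ₀ = 6×11 − 183 = -117°.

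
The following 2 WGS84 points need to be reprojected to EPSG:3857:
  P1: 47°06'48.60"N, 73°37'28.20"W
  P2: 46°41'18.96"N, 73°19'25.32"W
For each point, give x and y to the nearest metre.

Web Mercator: x = R·λ, y = R·ln tan(π/4+φ/2), R = 6378137 m.
P1 (47.1135°, -73.6245°) → (-8195841.850, 5960619.879) m.
P2 (46.6886°, -73.3237°) → (-8162356.947, 5891392.966) m.

P1: x -8195842 m, y 5960620 m; P2: x -8162357 m, y 5891393 m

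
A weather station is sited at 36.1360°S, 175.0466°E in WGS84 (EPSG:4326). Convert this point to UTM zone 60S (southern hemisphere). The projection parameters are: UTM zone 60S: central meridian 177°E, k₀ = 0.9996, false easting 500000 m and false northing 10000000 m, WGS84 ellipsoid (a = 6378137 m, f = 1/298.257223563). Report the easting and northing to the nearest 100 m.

Zone 60 central meridian λ₀ = 6×60 − 183 = 177°; Δλ = -1.9534°.
Transverse Mercator on WGS84 with k₀ = 0.9996 gives E = 324237.022 m, N = 5999199.738 m.

E 324200 m, N 5999200 m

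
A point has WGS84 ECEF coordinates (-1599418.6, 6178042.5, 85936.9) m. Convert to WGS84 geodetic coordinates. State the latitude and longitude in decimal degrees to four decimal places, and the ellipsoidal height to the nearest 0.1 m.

λ = atan2(Y, X) = 104.51449998°; p = √(X²+Y²) = 6381719.9 m.
Bowring's method on WGS84 (a = 6378137 m, b = 6356752.314 m) gives φ = 0.77669976°, h = 4165.396 m.

lat 0.7767°, lon 104.5145°, h 4165.4 m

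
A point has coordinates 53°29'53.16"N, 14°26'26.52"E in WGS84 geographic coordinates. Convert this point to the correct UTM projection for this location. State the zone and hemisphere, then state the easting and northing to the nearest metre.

Zone 33N: E 462899 m, N 5927828 m

Longitude 14.4407° lies in the 6° band [12°, 18°), giving zone 33; latitude is north of the equator, so 33N.
Zone 33 central meridian λ₀ = 6×33 − 183 = 15°; Δλ = -0.5593°.
Transverse Mercator on WGS84 with k₀ = 0.9996 gives E = 462898.740 m, N = 5927827.941 m.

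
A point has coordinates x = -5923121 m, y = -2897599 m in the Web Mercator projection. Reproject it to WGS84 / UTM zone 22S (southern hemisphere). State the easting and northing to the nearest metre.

Web Mercator inverse (R = 6378137 m) → φ = -25.17779838°, λ = -53.20830124°.
UTM 22S forward: E = 277447.310 m, N = 7213539.462 m.

E 277447 m, N 7213539 m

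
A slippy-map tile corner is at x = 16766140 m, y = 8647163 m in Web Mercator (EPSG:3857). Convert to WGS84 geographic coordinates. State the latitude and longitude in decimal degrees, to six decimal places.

R = 6378137 m. λ = x/R = 150.61279818°.
φ = 2·arctan(exp(y/R)) − 90° = 2·arctan(3.87967) − 90° = 61.09280148°.

lat 61.092801°, lon 150.612798°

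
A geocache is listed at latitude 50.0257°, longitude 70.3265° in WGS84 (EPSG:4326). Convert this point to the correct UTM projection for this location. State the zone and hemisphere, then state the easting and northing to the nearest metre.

Zone 42N: E 595014 m, N 5542331 m

Longitude 70.3265° lies in the 6° band [66°, 72°), giving zone 42; latitude is north of the equator, so 42N.
Zone 42 central meridian λ₀ = 6×42 − 183 = 69°; Δλ = +1.3265°.
Transverse Mercator on WGS84 with k₀ = 0.9996 gives E = 595014.216 m, N = 5542331.092 m.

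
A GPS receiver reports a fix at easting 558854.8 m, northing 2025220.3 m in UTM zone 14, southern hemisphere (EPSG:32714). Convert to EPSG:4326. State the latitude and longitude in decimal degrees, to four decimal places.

lat -71.8657°, lon -97.3056°

Zone 14S: λ₀ = -99°, k₀ = 0.9996, false easting 500000 m, false northing 10000000 m.
Meridian distance M = (N − FN)/k₀ = -7977970.9 m.
Inverse transverse Mercator on WGS84 gives φ = -71.86570029°, λ = -97.30560092°.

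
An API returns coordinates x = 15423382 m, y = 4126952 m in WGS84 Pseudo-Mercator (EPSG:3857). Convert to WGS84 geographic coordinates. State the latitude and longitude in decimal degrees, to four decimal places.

lat 34.7278°, lon 138.5506°

R = 6378137 m. λ = x/R = 138.55059783°.
φ = 2·arctan(exp(y/R)) − 90° = 2·arctan(1.90989) − 90° = 34.72780367°.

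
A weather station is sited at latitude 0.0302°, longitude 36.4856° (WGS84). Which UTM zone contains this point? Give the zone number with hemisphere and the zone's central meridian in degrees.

Zone 37N, central meridian 39°

UTM zone = ⌊(λ + 180)/6⌋ + 1; 36.4856° ∈ [36°, 42°) → zone 37.
Hemisphere: N (φ ≥ 0).
Central meridian λ₀ = 6×37 − 183 = 39°.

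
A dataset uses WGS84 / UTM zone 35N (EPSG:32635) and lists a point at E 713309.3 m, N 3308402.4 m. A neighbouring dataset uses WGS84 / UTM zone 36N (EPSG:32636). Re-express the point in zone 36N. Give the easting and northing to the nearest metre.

UTM 35N → geographic: φ = 29.88780036°, λ = 29.20889964°.
UTM 36N (λ₀ = 33°) forward: E = 133811.085 m, N = 3312395.273 m.

E 133811 m, N 3312395 m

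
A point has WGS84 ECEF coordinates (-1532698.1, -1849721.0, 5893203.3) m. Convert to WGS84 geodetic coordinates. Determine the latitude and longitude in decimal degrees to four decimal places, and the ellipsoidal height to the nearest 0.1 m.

λ = atan2(Y, X) = -129.64549967°; p = √(X²+Y²) = 2402213.8 m.
Bowring's method on WGS84 (a = 6378137 m, b = 6356752.314 m) gives φ = 67.95709975°, h = 4212.314 m.

lat 67.9571°, lon -129.6455°, h 4212.3 m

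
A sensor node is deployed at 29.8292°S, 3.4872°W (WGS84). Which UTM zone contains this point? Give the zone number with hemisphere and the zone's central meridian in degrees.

Zone 30S, central meridian -3°

UTM zone = ⌊(λ + 180)/6⌋ + 1; -3.4872° ∈ [-6°, 0°) → zone 30.
Hemisphere: S (φ < 0).
Central meridian λ₀ = 6×30 − 183 = -3°.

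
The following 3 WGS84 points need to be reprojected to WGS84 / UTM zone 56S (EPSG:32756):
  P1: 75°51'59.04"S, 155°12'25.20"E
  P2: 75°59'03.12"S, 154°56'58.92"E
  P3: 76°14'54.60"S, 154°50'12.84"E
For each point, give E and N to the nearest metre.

P1: E 560144 m, N 1578599 m; P2: E 552701 m, N 1565708 m; P3: E 548735 m, N 1536327 m

UTM zone 56S: λ₀ = 153°, k₀ = 0.9996.
P1 (-75.8664°, 155.2070°) → (560144.128, 1578598.625) m.
P2 (-75.9842°, 154.9497°) → (552701.045, 1565707.573) m.
P3 (-76.2485°, 154.8369°) → (548735.196, 1536327.000) m.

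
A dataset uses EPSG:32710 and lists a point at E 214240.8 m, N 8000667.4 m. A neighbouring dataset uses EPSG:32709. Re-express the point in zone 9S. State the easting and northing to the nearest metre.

UTM 10S → geographic: φ = -18.06379985°, λ = -125.69950019°.
UTM 9S (λ₀ = -129°) forward: E = 849430.862 m, N = 7999632.678 m.

E 849431 m, N 7999633 m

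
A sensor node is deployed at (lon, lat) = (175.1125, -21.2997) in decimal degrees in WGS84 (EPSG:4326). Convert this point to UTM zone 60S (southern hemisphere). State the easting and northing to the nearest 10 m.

E 304200 m, N 7643510 m

Zone 60 central meridian λ₀ = 6×60 − 183 = 177°; Δλ = -1.8875°.
Transverse Mercator on WGS84 with k₀ = 0.9996 gives E = 304202.370 m, N = 7643511.360 m.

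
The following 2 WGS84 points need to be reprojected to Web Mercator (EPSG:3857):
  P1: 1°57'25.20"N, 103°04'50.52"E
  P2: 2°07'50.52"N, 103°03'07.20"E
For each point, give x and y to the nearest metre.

Web Mercator: x = R·λ, y = R·ln tan(π/4+φ/2), R = 6378137 m.
P1 (1.9570°, 103.0807°) → (11474891.035, 217894.615) m.
P2 (2.1307°, 103.0520°) → (11471696.165, 237243.127) m.

P1: x 11474891 m, y 217895 m; P2: x 11471696 m, y 237243 m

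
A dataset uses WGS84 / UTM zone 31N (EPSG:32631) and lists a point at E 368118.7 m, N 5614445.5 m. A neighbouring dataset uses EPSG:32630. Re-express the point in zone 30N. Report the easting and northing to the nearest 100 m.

UTM 31N → geographic: φ = 50.66690012°, λ = 1.13380051°.
UTM 30N (λ₀ = -3°) forward: E = 792089.356 m, N = 5620940.409 m.

E 792100 m, N 5620900 m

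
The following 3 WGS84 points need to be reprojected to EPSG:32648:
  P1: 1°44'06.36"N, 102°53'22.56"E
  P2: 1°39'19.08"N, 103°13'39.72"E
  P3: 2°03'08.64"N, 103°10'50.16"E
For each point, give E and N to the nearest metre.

UTM zone 48N: λ₀ = 105°, k₀ = 0.9996.
P1 (1.7351°, 102.8896°) → (265218.916, 191912.238) m.
P2 (1.6553°, 103.2277°) → (302837.526, 183049.003) m.
P3 (2.0524°, 103.1806°) → (297641.187, 226967.935) m.

P1: E 265219 m, N 191912 m; P2: E 302838 m, N 183049 m; P3: E 297641 m, N 226968 m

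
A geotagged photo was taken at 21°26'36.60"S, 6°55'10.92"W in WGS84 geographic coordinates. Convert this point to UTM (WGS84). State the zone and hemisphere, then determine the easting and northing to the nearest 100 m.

Zone 29S: E 715600 m, N 7627300 m

Longitude -6.9197° lies in the 6° band [-12°, -6°), giving zone 29; latitude is south of the equator, so 29S.
Zone 29 central meridian λ₀ = 6×29 − 183 = -9°; Δλ = +2.0803°.
Transverse Mercator on WGS84 with k₀ = 0.9996 gives E = 715592.950 m, N = 7627336.430 m.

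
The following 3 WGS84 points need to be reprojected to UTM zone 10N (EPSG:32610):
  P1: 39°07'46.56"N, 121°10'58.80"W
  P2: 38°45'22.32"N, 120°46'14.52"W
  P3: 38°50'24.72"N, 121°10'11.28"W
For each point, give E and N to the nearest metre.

P1: E 657055 m, N 4332730 m; P2: E 693710 m, N 4292082 m; P3: E 658842 m, N 4300635 m

UTM zone 10N: λ₀ = -123°, k₀ = 0.9996.
P1 (39.1296°, -121.1830°) → (657055.205, 4332730.468) m.
P2 (38.7562°, -120.7707°) → (693710.383, 4292082.179) m.
P3 (38.8402°, -121.1698°) → (658841.914, 4300634.997) m.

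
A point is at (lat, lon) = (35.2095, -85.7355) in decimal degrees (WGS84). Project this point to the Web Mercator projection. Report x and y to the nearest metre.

Web Mercator is spherical with R = a = 6378137 m.
x = R·λ = 6378137 × -1.496366761 = -9544032.203 m.
y = R·ln tan(π/4 + φ/2) = 6378137 × 0.657306033 = 4192387.929 m.

x -9544032 m, y 4192388 m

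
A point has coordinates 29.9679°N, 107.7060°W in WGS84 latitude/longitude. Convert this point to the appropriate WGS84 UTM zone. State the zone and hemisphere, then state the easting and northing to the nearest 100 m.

Longitude -107.7060° lies in the 6° band [-108°, -102°), giving zone 13; latitude is north of the equator, so 13N.
Zone 13 central meridian λ₀ = 6×13 − 183 = -105°; Δλ = -2.7060°.
Transverse Mercator on WGS84 with k₀ = 0.9996 gives E = 238879.624 m, N = 3318309.965 m.

Zone 13N: E 238900 m, N 3318300 m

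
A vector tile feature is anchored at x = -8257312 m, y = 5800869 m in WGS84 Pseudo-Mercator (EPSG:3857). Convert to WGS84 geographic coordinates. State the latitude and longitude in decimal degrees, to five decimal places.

R = 6378137 m. λ = x/R = -74.17669575°.
φ = 2·arctan(exp(y/R)) − 90° = 2·arctan(2.48306) − 90° = 46.12789983°.

lat 46.12790°, lon -74.17670°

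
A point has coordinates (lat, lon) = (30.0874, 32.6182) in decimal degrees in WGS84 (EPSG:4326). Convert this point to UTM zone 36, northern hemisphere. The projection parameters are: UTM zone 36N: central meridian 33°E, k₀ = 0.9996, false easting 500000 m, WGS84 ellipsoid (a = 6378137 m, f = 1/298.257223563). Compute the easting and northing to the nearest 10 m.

Zone 36 central meridian λ₀ = 6×36 − 183 = 33°; Δλ = -0.3818°.
Transverse Mercator on WGS84 with k₀ = 0.9996 gives E = 463208.448 m, N = 3328531.499 m.

E 463210 m, N 3328530 m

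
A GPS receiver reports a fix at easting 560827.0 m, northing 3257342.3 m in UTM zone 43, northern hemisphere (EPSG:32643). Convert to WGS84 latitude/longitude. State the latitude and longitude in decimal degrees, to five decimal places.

Zone 43N: λ₀ = 75°, k₀ = 0.9996, false easting 500000 m.
Meridian distance M = (N − FN)/k₀ = 3258645.8 m.
Inverse transverse Mercator on WGS84 gives φ = 29.44399996°, λ = 75.62720024°.

lat 29.44400°, lon 75.62720°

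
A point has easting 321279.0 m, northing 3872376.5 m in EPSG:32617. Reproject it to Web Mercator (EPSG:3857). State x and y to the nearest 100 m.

Unproject from UTM 17N (λ₀ = -81°) → φ = 34.97820035°, λ = -82.95789992°.
Web Mercator (R = 6378137 m): x = -9234831.177 m, y = 4160919.053 m.

x -9234800 m, y 4160900 m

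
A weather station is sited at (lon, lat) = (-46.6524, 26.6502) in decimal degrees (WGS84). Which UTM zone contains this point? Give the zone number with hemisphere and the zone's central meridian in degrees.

Zone 23N, central meridian -45°

UTM zone = ⌊(λ + 180)/6⌋ + 1; -46.6524° ∈ [-48°, -42°) → zone 23.
Hemisphere: N (φ ≥ 0).
Central meridian λ₀ = 6×23 − 183 = -45°.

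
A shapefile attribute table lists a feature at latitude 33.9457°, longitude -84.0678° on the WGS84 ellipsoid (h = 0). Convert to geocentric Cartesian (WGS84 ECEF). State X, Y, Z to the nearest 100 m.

WGS84: a = 6378137 m, e² = 0.006694380; N(φ) = a/√(1−e²sin²φ) = 6384804.399 m.
X = (N+h)·cosφ·cosλ = 547414.247 m; Y = (N+h)·cosφ·sinλ = -5268260.021 m; Z = (N(1−e²)+h)·sinφ = 3541451.626 m.

X 547400 m, Y -5268300 m, Z 3541500 m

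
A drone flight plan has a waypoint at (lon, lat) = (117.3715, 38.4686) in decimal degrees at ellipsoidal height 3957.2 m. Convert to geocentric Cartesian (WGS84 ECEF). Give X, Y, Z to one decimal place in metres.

WGS84: a = 6378137 m, e² = 0.006694380; N(φ) = a/√(1−e²sin²φ) = 6386414.885 m.
X = (N+h)·cosφ·cosλ = -2300324.634 m; Y = (N+h)·cosφ·sinλ = 4443184.074 m; Z = (N(1−e²)+h)·sinφ = 3948762.676 m.

X -2300324.6 m, Y 4443184.1 m, Z 3948762.7 m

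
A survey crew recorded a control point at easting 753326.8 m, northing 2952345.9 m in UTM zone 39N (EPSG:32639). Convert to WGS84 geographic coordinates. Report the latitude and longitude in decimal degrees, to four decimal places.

Zone 39N: λ₀ = 51°, k₀ = 0.9996, false easting 500000 m.
Meridian distance M = (N − FN)/k₀ = 2953527.3 m.
Inverse transverse Mercator on WGS84 gives φ = 26.66940020°, λ = 53.54540037°.

lat 26.6694°, lon 53.5454°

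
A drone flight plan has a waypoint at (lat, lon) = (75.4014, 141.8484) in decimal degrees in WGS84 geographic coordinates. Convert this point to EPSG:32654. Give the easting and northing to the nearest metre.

E 523869 m, N 8368564 m

Zone 54 central meridian λ₀ = 6×54 − 183 = 141°; Δλ = +0.8484°.
Transverse Mercator on WGS84 with k₀ = 0.9996 gives E = 523868.723 m, N = 8368564.311 m.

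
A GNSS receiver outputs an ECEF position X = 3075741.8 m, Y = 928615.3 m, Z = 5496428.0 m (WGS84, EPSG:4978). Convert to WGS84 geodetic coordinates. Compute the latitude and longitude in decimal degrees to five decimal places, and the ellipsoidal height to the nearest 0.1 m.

lat 59.85940°, lon 16.79990°, h 4393.8 m

λ = atan2(Y, X) = 16.79989930°; p = √(X²+Y²) = 3212866.9 m.
Bowring's method on WGS84 (a = 6378137 m, b = 6356752.314 m) gives φ = 59.85939998°, h = 4393.758 m.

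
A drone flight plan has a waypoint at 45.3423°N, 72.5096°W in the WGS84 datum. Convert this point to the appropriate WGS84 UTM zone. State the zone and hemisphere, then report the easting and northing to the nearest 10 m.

Longitude -72.5096° lies in the 6° band [-78°, -72°), giving zone 18; latitude is north of the equator, so 18N.
Zone 18 central meridian λ₀ = 6×18 − 183 = -75°; Δλ = +2.4904°.
Transverse Mercator on WGS84 with k₀ = 0.9996 gives E = 695108.744 m, N = 5023993.866 m.

Zone 18N: E 695110 m, N 5023990 m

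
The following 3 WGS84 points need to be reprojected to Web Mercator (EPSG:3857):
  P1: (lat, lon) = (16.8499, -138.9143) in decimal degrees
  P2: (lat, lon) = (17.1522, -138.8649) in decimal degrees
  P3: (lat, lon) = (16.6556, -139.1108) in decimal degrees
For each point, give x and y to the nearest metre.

Web Mercator: x = R·λ, y = R·ln tan(π/4+φ/2), R = 6378137 m.
P1 (16.8499°, -138.9143°) → (-15463869.140, 1903359.492) m.
P2 (17.1522°, -138.8649°) → (-15458369.957, 1938549.233) m.
P3 (16.6556°, -139.1108°) → (-15485743.420, 1880771.409) m.

P1: x -15463869 m, y 1903359 m; P2: x -15458370 m, y 1938549 m; P3: x -15485743 m, y 1880771 m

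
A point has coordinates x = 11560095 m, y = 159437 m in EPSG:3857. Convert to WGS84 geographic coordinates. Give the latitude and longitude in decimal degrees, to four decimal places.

lat 1.4321°, lon 103.8461°

R = 6378137 m. λ = x/R = 103.84610024°.
φ = 2·arctan(exp(y/R)) − 90° = 2·arctan(1.02531) − 90° = 1.43209780°.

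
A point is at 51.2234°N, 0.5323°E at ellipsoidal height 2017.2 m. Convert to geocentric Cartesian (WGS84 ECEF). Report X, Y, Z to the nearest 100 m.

WGS84: a = 6378137 m, e² = 0.006694380; N(φ) = a/√(1−e²sin²φ) = 6391151.836 m.
X = (N+h)·cosφ·cosλ = 4003776.095 m; Y = (N+h)·cosφ·sinλ = 37197.702 m; Z = (N(1−e²)+h)·sinφ = 4950720.238 m.

X 4003800 m, Y 37200 m, Z 4950700 m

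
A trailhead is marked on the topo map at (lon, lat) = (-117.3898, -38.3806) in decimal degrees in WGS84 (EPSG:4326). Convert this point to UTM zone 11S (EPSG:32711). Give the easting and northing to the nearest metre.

Zone 11 central meridian λ₀ = 6×11 − 183 = -117°; Δλ = -0.3898°.
Transverse Mercator on WGS84 with k₀ = 0.9996 gives E = 465954.172 m, N = 5751883.341 m.

E 465954 m, N 5751883 m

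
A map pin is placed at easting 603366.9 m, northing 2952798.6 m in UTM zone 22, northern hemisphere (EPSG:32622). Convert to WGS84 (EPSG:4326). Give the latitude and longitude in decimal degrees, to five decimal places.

Zone 22N: λ₀ = -51°, k₀ = 0.9996, false easting 500000 m.
Meridian distance M = (N − FN)/k₀ = 2953980.2 m.
Inverse transverse Mercator on WGS84 gives φ = 26.69250032°, λ = -49.96099991°.

lat 26.69250°, lon -49.96100°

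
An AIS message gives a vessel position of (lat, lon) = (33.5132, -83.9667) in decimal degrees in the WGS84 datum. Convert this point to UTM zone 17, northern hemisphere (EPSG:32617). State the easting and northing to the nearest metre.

Zone 17 central meridian λ₀ = 6×17 − 183 = -81°; Δλ = -2.9667°.
Transverse Mercator on WGS84 with k₀ = 0.9996 gives E = 224430.359 m, N = 3712123.882 m.

E 224430 m, N 3712124 m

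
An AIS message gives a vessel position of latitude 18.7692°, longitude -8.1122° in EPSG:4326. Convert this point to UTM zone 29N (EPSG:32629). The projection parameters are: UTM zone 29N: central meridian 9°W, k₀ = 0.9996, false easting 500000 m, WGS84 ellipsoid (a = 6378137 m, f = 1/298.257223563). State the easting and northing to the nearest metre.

E 593572 m, N 2075524 m

Zone 29 central meridian λ₀ = 6×29 − 183 = -9°; Δλ = +0.8878°.
Transverse Mercator on WGS84 with k₀ = 0.9996 gives E = 593571.917 m, N = 2075523.529 m.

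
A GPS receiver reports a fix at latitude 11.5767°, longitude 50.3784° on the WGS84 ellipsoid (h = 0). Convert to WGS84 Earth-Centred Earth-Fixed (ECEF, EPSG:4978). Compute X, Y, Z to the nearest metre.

X 3985223 m, Y 4813611 m, Z 1271565 m

WGS84: a = 6378137 m, e² = 0.006694380; N(φ) = a/√(1−e²sin²φ) = 6378996.940 m.
X = (N+h)·cosφ·cosλ = 3985223.211 m; Y = (N+h)·cosφ·sinλ = 4813611.356 m; Z = (N(1−e²)+h)·sinφ = 1271564.523 m.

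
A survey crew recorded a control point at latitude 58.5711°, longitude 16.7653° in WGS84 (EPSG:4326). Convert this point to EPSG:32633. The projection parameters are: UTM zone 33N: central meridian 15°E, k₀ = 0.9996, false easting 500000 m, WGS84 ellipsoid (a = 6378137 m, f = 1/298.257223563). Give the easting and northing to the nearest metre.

Zone 33 central meridian λ₀ = 6×33 − 183 = 15°; Δλ = +1.7653°.
Transverse Mercator on WGS84 with k₀ = 0.9996 gives E = 602671.542 m, N = 6493645.141 m.

E 602672 m, N 6493645 m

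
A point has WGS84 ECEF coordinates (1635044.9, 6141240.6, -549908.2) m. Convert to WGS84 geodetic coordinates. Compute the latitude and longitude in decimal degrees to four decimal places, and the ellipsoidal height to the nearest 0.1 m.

λ = atan2(Y, X) = 75.09139973°; p = √(X²+Y²) = 6355171.7 m.
Bowring's method on WGS84 (a = 6378137 m, b = 6356752.314 m) gives φ = -4.97860019°, h = 941.670 m.

lat -4.9786°, lon 75.0914°, h 941.7 m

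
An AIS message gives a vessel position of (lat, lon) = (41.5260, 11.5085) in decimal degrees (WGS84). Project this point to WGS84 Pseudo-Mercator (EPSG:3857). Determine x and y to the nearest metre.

x 1281120 m, y 5090239 m

Web Mercator is spherical with R = a = 6378137 m.
x = R·λ = 6378137 × 0.200861217 = 1281120.360 m.
y = R·ln tan(π/4 + φ/2) = 6378137 × 0.798076128 = 5090238.882 m.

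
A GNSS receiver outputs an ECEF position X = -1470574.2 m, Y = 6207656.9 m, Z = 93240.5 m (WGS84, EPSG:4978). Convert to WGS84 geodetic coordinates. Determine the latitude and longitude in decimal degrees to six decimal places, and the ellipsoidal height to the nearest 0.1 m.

λ = atan2(Y, X) = 103.32749982°; p = √(X²+Y²) = 6379466.5 m.
Bowring's method on WGS84 (a = 6378137 m, b = 6356752.314 m) gives φ = 0.84300026°, h = 2015.430 m.

lat 0.843000°, lon 103.327500°, h 2015.4 m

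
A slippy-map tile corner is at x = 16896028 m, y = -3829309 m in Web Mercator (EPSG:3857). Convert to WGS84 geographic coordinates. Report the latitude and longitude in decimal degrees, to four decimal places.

lat -32.5014°, lon 151.7796°

R = 6378137 m. λ = x/R = 151.77960193°.
φ = 2·arctan(exp(y/R)) − 90° = 2·arctan(0.54860) − 90° = -32.50140284°.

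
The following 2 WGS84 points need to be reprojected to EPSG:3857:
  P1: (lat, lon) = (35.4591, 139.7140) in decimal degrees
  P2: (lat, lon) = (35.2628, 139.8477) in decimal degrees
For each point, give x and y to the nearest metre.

Web Mercator: x = R·λ, y = R·ln tan(π/4+φ/2), R = 6378137 m.
P1 (35.4591°, 139.7140°) → (15552891.337, 4226447.353) m.
P2 (35.2628°, 139.8477°) → (15567774.753, 4199652.213) m.

P1: x 15552891 m, y 4226447 m; P2: x 15567775 m, y 4199652 m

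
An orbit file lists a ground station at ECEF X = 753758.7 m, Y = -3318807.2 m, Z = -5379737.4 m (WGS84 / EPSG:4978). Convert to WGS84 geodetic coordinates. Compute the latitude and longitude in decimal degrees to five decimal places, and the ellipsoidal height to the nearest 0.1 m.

λ = atan2(Y, X) = -77.20419937°; p = √(X²+Y²) = 3403326.8 m.
Bowring's method on WGS84 (a = 6378137 m, b = 6356752.314 m) gives φ = -57.85529996°, h = 3020.162 m.

lat -57.85530°, lon -77.20420°, h 3020.2 m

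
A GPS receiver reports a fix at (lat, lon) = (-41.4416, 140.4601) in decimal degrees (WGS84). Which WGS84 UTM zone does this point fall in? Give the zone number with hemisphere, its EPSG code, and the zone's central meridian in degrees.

Zone 54S (EPSG:32754), central meridian 141°

UTM zone = ⌊(λ + 180)/6⌋ + 1; 140.4601° ∈ [138°, 144°) → zone 54.
Hemisphere: S (φ < 0).
Central meridian λ₀ = 6×54 − 183 = 141°.
EPSG code: 32754.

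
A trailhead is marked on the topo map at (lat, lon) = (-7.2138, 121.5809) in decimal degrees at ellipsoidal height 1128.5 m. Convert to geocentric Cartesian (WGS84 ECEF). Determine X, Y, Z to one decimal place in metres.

WGS84: a = 6378137 m, e² = 0.006694380; N(φ) = a/√(1−e²sin²φ) = 6378473.663 m.
X = (N+h)·cosφ·cosλ = -3314564.260 m; Y = (N+h)·cosφ·sinλ = 5391773.861 m; Z = (N(1−e²)+h)·sinφ = -795738.667 m.

X -3314564.3 m, Y 5391773.9 m, Z -795738.7 m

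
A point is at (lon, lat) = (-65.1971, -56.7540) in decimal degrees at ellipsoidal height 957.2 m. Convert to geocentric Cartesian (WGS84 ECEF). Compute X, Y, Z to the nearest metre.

X 1470532 m, Y -3182100 m, Z -5311732 m

WGS84: a = 6378137 m, e² = 0.006694380; N(φ) = a/√(1−e²sin²φ) = 6393121.843 m.
X = (N+h)·cosφ·cosλ = 1470532.271 m; Y = (N+h)·cosφ·sinλ = -3182100.426 m; Z = (N(1−e²)+h)·sinφ = -5311731.521 m.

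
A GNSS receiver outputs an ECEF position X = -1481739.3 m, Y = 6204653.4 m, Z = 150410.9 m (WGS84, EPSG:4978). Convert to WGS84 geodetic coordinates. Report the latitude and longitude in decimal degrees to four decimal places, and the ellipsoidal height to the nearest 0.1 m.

lat 1.3598°, lon 103.4313°, h 2776.0 m

λ = atan2(Y, X) = 103.43129991°; p = √(X²+Y²) = 6379128.1 m.
Bowring's method on WGS84 (a = 6378137 m, b = 6356752.314 m) gives φ = 1.35979958°, h = 2776.023 m.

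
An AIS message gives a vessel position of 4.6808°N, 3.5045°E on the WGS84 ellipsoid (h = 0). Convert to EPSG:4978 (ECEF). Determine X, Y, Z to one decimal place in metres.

X 6345118.7 m, Y 388584.3 m, Z 517012.1 m

WGS84: a = 6378137 m, e² = 0.006694380; N(φ) = a/√(1−e²sin²φ) = 6378279.173 m.
X = (N+h)·cosφ·cosλ = 6345118.666 m; Y = (N+h)·cosφ·sinλ = 388584.294 m; Z = (N(1−e²)+h)·sinφ = 517012.058 m.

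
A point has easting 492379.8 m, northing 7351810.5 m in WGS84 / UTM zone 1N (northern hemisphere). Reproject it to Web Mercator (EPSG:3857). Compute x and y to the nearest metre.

x -19722452 m, y 9955591 m

Unproject from UTM 1N (λ₀ = -177°) → φ = 66.28610004°, λ = -177.16980004°.
Web Mercator (R = 6378137 m): x = -19722451.925 m, y = 9955591.166 m.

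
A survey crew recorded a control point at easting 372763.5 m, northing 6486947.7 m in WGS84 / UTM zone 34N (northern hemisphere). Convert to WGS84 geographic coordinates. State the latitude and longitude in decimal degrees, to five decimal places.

Zone 34N: λ₀ = 21°, k₀ = 0.9996, false easting 500000 m.
Meridian distance M = (N − FN)/k₀ = 6489543.5 m.
Inverse transverse Mercator on WGS84 gives φ = 58.50449997°, λ = 18.81640021°.

lat 58.50450°, lon 18.81640°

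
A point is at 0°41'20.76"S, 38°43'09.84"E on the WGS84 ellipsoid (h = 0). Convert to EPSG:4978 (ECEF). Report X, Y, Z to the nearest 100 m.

X 4976000 m, Y 3989300 m, Z -76200 m

WGS84: a = 6378137 m, e² = 0.006694380; N(φ) = a/√(1−e²sin²φ) = 6378140.088 m.
X = (N+h)·cosφ·cosλ = 4975983.998 m; Y = (N+h)·cosφ·sinλ = 3989281.897 m; Z = (N(1−e²)+h)·sinφ = -76194.933 m.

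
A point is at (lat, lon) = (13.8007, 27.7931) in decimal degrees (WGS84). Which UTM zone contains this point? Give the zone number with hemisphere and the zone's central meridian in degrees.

UTM zone = ⌊(λ + 180)/6⌋ + 1; 27.7931° ∈ [24°, 30°) → zone 35.
Hemisphere: N (φ ≥ 0).
Central meridian λ₀ = 6×35 − 183 = 27°.

Zone 35N, central meridian 27°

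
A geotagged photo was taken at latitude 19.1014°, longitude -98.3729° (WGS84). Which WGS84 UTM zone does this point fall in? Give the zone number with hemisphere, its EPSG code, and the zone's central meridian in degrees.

Zone 14N (EPSG:32614), central meridian -99°

UTM zone = ⌊(λ + 180)/6⌋ + 1; -98.3729° ∈ [-102°, -96°) → zone 14.
Hemisphere: N (φ ≥ 0).
Central meridian λ₀ = 6×14 − 183 = -99°.
EPSG code: 32614.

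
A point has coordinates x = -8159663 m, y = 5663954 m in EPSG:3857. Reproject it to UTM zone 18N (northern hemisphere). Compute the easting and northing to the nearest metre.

E 633397 m, N 5014229 m

Web Mercator inverse (R = 6378137 m) → φ = 45.26889941°, λ = -73.29949986°.
UTM 18N forward: E = 633396.892 m, N = 5014228.947 m.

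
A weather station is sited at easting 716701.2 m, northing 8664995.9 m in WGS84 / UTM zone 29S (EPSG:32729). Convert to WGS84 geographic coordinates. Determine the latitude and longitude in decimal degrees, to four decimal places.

Zone 29S: λ₀ = -9°, k₀ = 0.9996, false easting 500000 m, false northing 10000000 m.
Meridian distance M = (N − FN)/k₀ = -1335538.3 m.
Inverse transverse Mercator on WGS84 gives φ = -12.06929967°, λ = -7.00920021°.

lat -12.0693°, lon -7.0092°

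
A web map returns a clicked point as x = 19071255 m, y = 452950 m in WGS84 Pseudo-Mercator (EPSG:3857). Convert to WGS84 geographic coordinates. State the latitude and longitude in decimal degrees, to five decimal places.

lat 4.06550°, lon 171.32000°

R = 6378137 m. λ = x/R = 171.31999854°.
φ = 2·arctan(exp(y/R)) − 90° = 2·arctan(1.07360) − 90° = 4.06550327°.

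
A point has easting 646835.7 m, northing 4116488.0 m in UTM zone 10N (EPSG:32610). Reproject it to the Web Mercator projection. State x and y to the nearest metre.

Unproject from UTM 10N (λ₀ = -123°) → φ = 37.18329992°, λ = -121.34579999°.
Web Mercator (R = 6378137 m): x = -13508152.664 m, y = 4464687.323 m.

x -13508153 m, y 4464687 m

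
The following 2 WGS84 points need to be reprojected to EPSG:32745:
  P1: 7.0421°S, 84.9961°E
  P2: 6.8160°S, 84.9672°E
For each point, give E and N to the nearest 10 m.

P1: E 278640 m, N 9221120 m; P2: E 275340 m, N 9246120 m

UTM zone 45S: λ₀ = 87°, k₀ = 0.9996.
P1 (-7.0421°, 84.9961°) → (278643.012, 9221122.403) m.
P2 (-6.8160°, 84.9672°) → (275342.236, 9246118.485) m.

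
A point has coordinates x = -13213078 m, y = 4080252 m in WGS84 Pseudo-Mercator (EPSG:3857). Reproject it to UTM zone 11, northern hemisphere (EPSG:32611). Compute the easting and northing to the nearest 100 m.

E 344200 m, N 3805800 m

Web Mercator inverse (R = 6378137 m) → φ = 34.38230132°, λ = -118.69509918°.
UTM 11N forward: E = 344157.718 m, N = 3805848.170 m.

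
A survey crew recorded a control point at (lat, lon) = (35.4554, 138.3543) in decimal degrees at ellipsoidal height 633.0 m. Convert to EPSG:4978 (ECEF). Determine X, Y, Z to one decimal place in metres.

WGS84: a = 6378137 m, e² = 0.006694380; N(φ) = a/√(1−e²sin²φ) = 6385332.617 m.
X = (N+h)·cosφ·cosλ = -3887139.301 m; Y = (N+h)·cosφ·sinλ = 3456712.101 m; Z = (N(1−e²)+h)·sinφ = 3679505.523 m.

X -3887139.3 m, Y 3456712.1 m, Z 3679505.5 m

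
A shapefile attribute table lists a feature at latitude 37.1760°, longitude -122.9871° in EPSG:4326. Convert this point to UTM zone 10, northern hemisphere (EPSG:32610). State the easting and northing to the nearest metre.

Zone 10 central meridian λ₀ = 6×10 − 183 = -123°; Δλ = +0.0129°.
Transverse Mercator on WGS84 with k₀ = 0.9996 gives E = 501145.140 m, N = 4114396.991 m.

E 501145 m, N 4114397 m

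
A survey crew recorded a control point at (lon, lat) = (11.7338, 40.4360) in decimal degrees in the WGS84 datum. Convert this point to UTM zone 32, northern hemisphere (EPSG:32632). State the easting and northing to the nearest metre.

Zone 32 central meridian λ₀ = 6×32 − 183 = 9°; Δλ = +2.7338°.
Transverse Mercator on WGS84 with k₀ = 0.9996 gives E = 731879.537 m, N = 4479740.261 m.

E 731880 m, N 4479740 m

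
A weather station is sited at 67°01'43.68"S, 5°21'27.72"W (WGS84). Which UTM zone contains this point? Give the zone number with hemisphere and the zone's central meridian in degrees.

UTM zone = ⌊(λ + 180)/6⌋ + 1; -5.3577° ∈ [-6°, 0°) → zone 30.
Hemisphere: S (φ < 0).
Central meridian λ₀ = 6×30 − 183 = -3°.

Zone 30S, central meridian -3°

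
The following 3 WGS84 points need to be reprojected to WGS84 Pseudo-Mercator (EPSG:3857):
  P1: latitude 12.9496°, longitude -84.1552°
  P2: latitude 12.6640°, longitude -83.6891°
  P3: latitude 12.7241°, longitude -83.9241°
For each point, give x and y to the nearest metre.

P1: x -9368114 m, y 1453975 m; P2: x -9316228 m, y 1421371 m; P3: x -9342388 m, y 1428229 m

Web Mercator: x = R·λ, y = R·ln tan(π/4+φ/2), R = 6378137 m.
P1 (12.9496°, -84.1552°) → (-9368114.012, 1453974.774) m.
P2 (12.6640°, -83.6891°) → (-9316227.997, 1421370.804) m.
P3 (12.7241°, -83.9241°) → (-9342388.077, 1428228.732) m.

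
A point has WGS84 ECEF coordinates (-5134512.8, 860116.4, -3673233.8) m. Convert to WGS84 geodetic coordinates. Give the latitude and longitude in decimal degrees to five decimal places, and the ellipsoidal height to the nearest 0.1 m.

λ = atan2(Y, X) = 170.49029993°; p = √(X²+Y²) = 5206056.3 m.
Bowring's method on WGS84 (a = 6378137 m, b = 6356752.314 m) gives φ = -35.38709947°, h = 467.503 m.

lat -35.38710°, lon 170.49030°, h 467.5 m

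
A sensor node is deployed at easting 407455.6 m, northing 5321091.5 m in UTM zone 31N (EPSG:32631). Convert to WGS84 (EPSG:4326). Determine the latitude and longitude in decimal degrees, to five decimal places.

Zone 31N: λ₀ = 3°, k₀ = 0.9996, false easting 500000 m.
Meridian distance M = (N − FN)/k₀ = 5323220.8 m.
Inverse transverse Mercator on WGS84 gives φ = 48.03639970°, λ = 1.75849994°.

lat 48.03640°, lon 1.75850°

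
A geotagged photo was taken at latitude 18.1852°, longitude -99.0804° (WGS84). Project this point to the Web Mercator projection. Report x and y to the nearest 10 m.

Web Mercator is spherical with R = a = 6378137 m.
x = R·λ = 6378137 × -1.729279204 = -11029579.676 m.
y = R·ln tan(π/4 + φ/2) = 6378137 × 0.322858745 = 2059237.308 m.

x -11029580 m, y 2059240 m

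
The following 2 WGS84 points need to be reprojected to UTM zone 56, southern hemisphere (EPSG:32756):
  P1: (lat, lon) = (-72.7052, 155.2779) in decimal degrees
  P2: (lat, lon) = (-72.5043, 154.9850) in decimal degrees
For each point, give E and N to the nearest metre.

UTM zone 56S: λ₀ = 153°, k₀ = 0.9996.
P1 (-72.7052°, 155.2779°) → (575569.208, 1930971.011) m.
P2 (-72.5043°, 154.9850°) → (566596.520, 1953715.231) m.

P1: E 575569 m, N 1930971 m; P2: E 566597 m, N 1953715 m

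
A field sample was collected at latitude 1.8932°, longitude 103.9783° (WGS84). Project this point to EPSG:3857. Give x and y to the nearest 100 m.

x 11574800 m, y 210800 m

Web Mercator is spherical with R = a = 6378137 m.
x = R·λ = 6378137 × 1.814763686 = 11574811.410 m.
y = R·ln tan(π/4 + φ/2) = 6378137 × 0.033048588 = 210788.420 m.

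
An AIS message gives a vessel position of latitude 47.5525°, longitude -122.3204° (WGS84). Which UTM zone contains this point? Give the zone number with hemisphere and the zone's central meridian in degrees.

Zone 10N, central meridian -123°

UTM zone = ⌊(λ + 180)/6⌋ + 1; -122.3204° ∈ [-126°, -120°) → zone 10.
Hemisphere: N (φ ≥ 0).
Central meridian λ₀ = 6×10 − 183 = -123°.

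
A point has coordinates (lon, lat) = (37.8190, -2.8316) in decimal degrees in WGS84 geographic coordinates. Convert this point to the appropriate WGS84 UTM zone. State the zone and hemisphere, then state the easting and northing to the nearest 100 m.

Zone 37S: E 368700 m, N 9687000 m

Longitude 37.8190° lies in the 6° band [36°, 42°), giving zone 37; latitude is south of the equator, so 37S.
Zone 37 central meridian λ₀ = 6×37 − 183 = 39°; Δλ = -1.1810°.
Transverse Mercator on WGS84 with k₀ = 0.9996 gives E = 368734.337 m, N = 9686953.725 m.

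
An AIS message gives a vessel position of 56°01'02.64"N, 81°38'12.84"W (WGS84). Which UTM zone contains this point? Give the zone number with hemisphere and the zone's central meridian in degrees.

UTM zone = ⌊(λ + 180)/6⌋ + 1; -81.6369° ∈ [-84°, -78°) → zone 17.
Hemisphere: N (φ ≥ 0).
Central meridian λ₀ = 6×17 − 183 = -81°.

Zone 17N, central meridian -81°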